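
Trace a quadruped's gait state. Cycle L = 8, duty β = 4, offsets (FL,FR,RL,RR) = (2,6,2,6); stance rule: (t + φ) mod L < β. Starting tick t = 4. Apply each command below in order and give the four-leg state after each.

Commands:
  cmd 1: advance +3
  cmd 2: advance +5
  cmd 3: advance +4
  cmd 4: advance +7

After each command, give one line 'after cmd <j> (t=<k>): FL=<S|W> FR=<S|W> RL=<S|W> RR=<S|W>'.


after cmd 1 (t=7): FL=S FR=W RL=S RR=W
after cmd 2 (t=12): FL=W FR=S RL=W RR=S
after cmd 3 (t=16): FL=S FR=W RL=S RR=W
after cmd 4 (t=23): FL=S FR=W RL=S RR=W

start t=4: FL=W FR=S RL=W RR=S
cmd 1: advance +3 → t=7, phase=(1,5,1,5) → FL=S FR=W RL=S RR=W
cmd 2: advance +5 → t=12, phase=(6,2,6,2) → FL=W FR=S RL=W RR=S
cmd 3: advance +4 → t=16, phase=(2,6,2,6) → FL=S FR=W RL=S RR=W
cmd 4: advance +7 → t=23, phase=(1,5,1,5) → FL=S FR=W RL=S RR=W


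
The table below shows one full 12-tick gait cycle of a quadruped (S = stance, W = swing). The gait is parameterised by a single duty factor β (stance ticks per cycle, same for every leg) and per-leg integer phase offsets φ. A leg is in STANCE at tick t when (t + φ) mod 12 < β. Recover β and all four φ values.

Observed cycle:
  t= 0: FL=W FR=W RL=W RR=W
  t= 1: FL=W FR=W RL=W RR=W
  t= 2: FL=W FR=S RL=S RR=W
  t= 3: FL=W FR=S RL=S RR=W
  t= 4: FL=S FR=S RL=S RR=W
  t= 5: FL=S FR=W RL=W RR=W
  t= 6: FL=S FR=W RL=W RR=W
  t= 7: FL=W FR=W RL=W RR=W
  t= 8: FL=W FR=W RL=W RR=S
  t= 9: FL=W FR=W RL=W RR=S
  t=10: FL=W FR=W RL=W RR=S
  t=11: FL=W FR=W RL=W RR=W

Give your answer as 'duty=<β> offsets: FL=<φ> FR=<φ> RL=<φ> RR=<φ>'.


duty=3 offsets: FL=8 FR=10 RL=10 RR=4

duty β = stance ticks per leg = 3
FL: stance ticks = 3; W→S at t=4 → φ=8
FR: stance ticks = 3; W→S at t=2 → φ=10
RL: stance ticks = 3; W→S at t=2 → φ=10
RR: stance ticks = 3; W→S at t=8 → φ=4


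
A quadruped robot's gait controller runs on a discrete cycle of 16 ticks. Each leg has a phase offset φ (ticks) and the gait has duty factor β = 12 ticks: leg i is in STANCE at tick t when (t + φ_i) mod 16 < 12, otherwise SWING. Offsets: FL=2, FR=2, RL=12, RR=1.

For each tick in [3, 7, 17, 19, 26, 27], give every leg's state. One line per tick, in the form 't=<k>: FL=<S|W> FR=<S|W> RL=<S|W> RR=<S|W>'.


t=3: phase=(5,5,15,4) vs β=12 → FL=S FR=S RL=W RR=S
t=7: phase=(9,9,3,8) vs β=12 → FL=S FR=S RL=S RR=S
t=17: phase=(3,3,13,2) vs β=12 → FL=S FR=S RL=W RR=S
t=19: phase=(5,5,15,4) vs β=12 → FL=S FR=S RL=W RR=S
t=26: phase=(12,12,6,11) vs β=12 → FL=W FR=W RL=S RR=S
t=27: phase=(13,13,7,12) vs β=12 → FL=W FR=W RL=S RR=W

t=3: FL=S FR=S RL=W RR=S
t=7: FL=S FR=S RL=S RR=S
t=17: FL=S FR=S RL=W RR=S
t=19: FL=S FR=S RL=W RR=S
t=26: FL=W FR=W RL=S RR=S
t=27: FL=W FR=W RL=S RR=W


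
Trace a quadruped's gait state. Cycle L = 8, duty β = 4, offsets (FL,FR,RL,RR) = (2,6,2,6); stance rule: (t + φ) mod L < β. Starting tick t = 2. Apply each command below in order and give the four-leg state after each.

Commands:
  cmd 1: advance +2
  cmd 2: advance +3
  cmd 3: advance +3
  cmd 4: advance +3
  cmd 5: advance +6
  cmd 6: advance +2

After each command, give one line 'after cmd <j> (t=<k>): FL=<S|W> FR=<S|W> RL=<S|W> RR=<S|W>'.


start t=2: FL=W FR=S RL=W RR=S
cmd 1: advance +2 → t=4, phase=(6,2,6,2) → FL=W FR=S RL=W RR=S
cmd 2: advance +3 → t=7, phase=(1,5,1,5) → FL=S FR=W RL=S RR=W
cmd 3: advance +3 → t=10, phase=(4,0,4,0) → FL=W FR=S RL=W RR=S
cmd 4: advance +3 → t=13, phase=(7,3,7,3) → FL=W FR=S RL=W RR=S
cmd 5: advance +6 → t=19, phase=(5,1,5,1) → FL=W FR=S RL=W RR=S
cmd 6: advance +2 → t=21, phase=(7,3,7,3) → FL=W FR=S RL=W RR=S

after cmd 1 (t=4): FL=W FR=S RL=W RR=S
after cmd 2 (t=7): FL=S FR=W RL=S RR=W
after cmd 3 (t=10): FL=W FR=S RL=W RR=S
after cmd 4 (t=13): FL=W FR=S RL=W RR=S
after cmd 5 (t=19): FL=W FR=S RL=W RR=S
after cmd 6 (t=21): FL=W FR=S RL=W RR=S


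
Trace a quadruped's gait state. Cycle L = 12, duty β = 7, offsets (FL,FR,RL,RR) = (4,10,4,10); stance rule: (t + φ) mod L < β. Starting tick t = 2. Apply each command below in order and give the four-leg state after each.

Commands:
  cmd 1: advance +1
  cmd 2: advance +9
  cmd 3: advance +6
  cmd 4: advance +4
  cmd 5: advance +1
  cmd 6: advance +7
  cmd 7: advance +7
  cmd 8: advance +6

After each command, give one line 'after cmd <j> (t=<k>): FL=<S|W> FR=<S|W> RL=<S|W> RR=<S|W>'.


start t=2: FL=S FR=S RL=S RR=S
cmd 1: advance +1 → t=3, phase=(7,1,7,1) → FL=W FR=S RL=W RR=S
cmd 2: advance +9 → t=12, phase=(4,10,4,10) → FL=S FR=W RL=S RR=W
cmd 3: advance +6 → t=18, phase=(10,4,10,4) → FL=W FR=S RL=W RR=S
cmd 4: advance +4 → t=22, phase=(2,8,2,8) → FL=S FR=W RL=S RR=W
cmd 5: advance +1 → t=23, phase=(3,9,3,9) → FL=S FR=W RL=S RR=W
cmd 6: advance +7 → t=30, phase=(10,4,10,4) → FL=W FR=S RL=W RR=S
cmd 7: advance +7 → t=37, phase=(5,11,5,11) → FL=S FR=W RL=S RR=W
cmd 8: advance +6 → t=43, phase=(11,5,11,5) → FL=W FR=S RL=W RR=S

after cmd 1 (t=3): FL=W FR=S RL=W RR=S
after cmd 2 (t=12): FL=S FR=W RL=S RR=W
after cmd 3 (t=18): FL=W FR=S RL=W RR=S
after cmd 4 (t=22): FL=S FR=W RL=S RR=W
after cmd 5 (t=23): FL=S FR=W RL=S RR=W
after cmd 6 (t=30): FL=W FR=S RL=W RR=S
after cmd 7 (t=37): FL=S FR=W RL=S RR=W
after cmd 8 (t=43): FL=W FR=S RL=W RR=S


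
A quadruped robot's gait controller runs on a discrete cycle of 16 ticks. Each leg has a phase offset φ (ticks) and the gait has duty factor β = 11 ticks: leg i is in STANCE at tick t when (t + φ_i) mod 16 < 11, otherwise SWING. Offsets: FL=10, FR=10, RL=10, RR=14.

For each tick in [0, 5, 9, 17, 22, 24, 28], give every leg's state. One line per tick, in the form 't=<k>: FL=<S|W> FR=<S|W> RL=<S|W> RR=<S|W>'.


t=0: FL=S FR=S RL=S RR=W
t=5: FL=W FR=W RL=W RR=S
t=9: FL=S FR=S RL=S RR=S
t=17: FL=W FR=W RL=W RR=W
t=22: FL=S FR=S RL=S RR=S
t=24: FL=S FR=S RL=S RR=S
t=28: FL=S FR=S RL=S RR=S

t=0: phase=(10,10,10,14) vs β=11 → FL=S FR=S RL=S RR=W
t=5: phase=(15,15,15,3) vs β=11 → FL=W FR=W RL=W RR=S
t=9: phase=(3,3,3,7) vs β=11 → FL=S FR=S RL=S RR=S
t=17: phase=(11,11,11,15) vs β=11 → FL=W FR=W RL=W RR=W
t=22: phase=(0,0,0,4) vs β=11 → FL=S FR=S RL=S RR=S
t=24: phase=(2,2,2,6) vs β=11 → FL=S FR=S RL=S RR=S
t=28: phase=(6,6,6,10) vs β=11 → FL=S FR=S RL=S RR=S


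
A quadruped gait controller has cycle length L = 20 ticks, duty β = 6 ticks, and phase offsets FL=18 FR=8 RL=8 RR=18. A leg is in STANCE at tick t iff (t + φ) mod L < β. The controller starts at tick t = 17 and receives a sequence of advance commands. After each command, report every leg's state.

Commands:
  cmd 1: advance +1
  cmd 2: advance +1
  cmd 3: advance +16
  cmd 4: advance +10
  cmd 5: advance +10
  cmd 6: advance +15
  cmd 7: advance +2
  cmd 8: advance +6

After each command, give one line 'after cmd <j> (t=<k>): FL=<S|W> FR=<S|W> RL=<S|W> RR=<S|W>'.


after cmd 1 (t=18): FL=W FR=W RL=W RR=W
after cmd 2 (t=19): FL=W FR=W RL=W RR=W
after cmd 3 (t=35): FL=W FR=S RL=S RR=W
after cmd 4 (t=45): FL=S FR=W RL=W RR=S
after cmd 5 (t=55): FL=W FR=S RL=S RR=W
after cmd 6 (t=70): FL=W FR=W RL=W RR=W
after cmd 7 (t=72): FL=W FR=S RL=S RR=W
after cmd 8 (t=78): FL=W FR=W RL=W RR=W

start t=17: FL=W FR=S RL=S RR=W
cmd 1: advance +1 → t=18, phase=(16,6,6,16) → FL=W FR=W RL=W RR=W
cmd 2: advance +1 → t=19, phase=(17,7,7,17) → FL=W FR=W RL=W RR=W
cmd 3: advance +16 → t=35, phase=(13,3,3,13) → FL=W FR=S RL=S RR=W
cmd 4: advance +10 → t=45, phase=(3,13,13,3) → FL=S FR=W RL=W RR=S
cmd 5: advance +10 → t=55, phase=(13,3,3,13) → FL=W FR=S RL=S RR=W
cmd 6: advance +15 → t=70, phase=(8,18,18,8) → FL=W FR=W RL=W RR=W
cmd 7: advance +2 → t=72, phase=(10,0,0,10) → FL=W FR=S RL=S RR=W
cmd 8: advance +6 → t=78, phase=(16,6,6,16) → FL=W FR=W RL=W RR=W


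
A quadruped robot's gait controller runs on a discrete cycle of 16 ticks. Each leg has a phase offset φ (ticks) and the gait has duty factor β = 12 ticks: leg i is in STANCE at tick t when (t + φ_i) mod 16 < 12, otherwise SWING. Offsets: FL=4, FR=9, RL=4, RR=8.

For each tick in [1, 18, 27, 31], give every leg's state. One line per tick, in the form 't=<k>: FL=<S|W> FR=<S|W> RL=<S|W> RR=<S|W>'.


t=1: phase=(5,10,5,9) vs β=12 → FL=S FR=S RL=S RR=S
t=18: phase=(6,11,6,10) vs β=12 → FL=S FR=S RL=S RR=S
t=27: phase=(15,4,15,3) vs β=12 → FL=W FR=S RL=W RR=S
t=31: phase=(3,8,3,7) vs β=12 → FL=S FR=S RL=S RR=S

t=1: FL=S FR=S RL=S RR=S
t=18: FL=S FR=S RL=S RR=S
t=27: FL=W FR=S RL=W RR=S
t=31: FL=S FR=S RL=S RR=S


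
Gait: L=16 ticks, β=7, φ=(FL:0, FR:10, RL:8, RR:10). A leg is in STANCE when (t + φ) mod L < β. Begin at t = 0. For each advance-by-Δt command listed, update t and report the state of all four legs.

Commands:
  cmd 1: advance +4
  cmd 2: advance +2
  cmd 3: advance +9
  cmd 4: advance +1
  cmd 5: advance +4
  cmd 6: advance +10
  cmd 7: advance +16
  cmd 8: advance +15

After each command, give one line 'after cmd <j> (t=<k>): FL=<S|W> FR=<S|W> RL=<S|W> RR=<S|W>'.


start t=0: FL=S FR=W RL=W RR=W
cmd 1: advance +4 → t=4, phase=(4,14,12,14) → FL=S FR=W RL=W RR=W
cmd 2: advance +2 → t=6, phase=(6,0,14,0) → FL=S FR=S RL=W RR=S
cmd 3: advance +9 → t=15, phase=(15,9,7,9) → FL=W FR=W RL=W RR=W
cmd 4: advance +1 → t=16, phase=(0,10,8,10) → FL=S FR=W RL=W RR=W
cmd 5: advance +4 → t=20, phase=(4,14,12,14) → FL=S FR=W RL=W RR=W
cmd 6: advance +10 → t=30, phase=(14,8,6,8) → FL=W FR=W RL=S RR=W
cmd 7: advance +16 → t=46, phase=(14,8,6,8) → FL=W FR=W RL=S RR=W
cmd 8: advance +15 → t=61, phase=(13,7,5,7) → FL=W FR=W RL=S RR=W

after cmd 1 (t=4): FL=S FR=W RL=W RR=W
after cmd 2 (t=6): FL=S FR=S RL=W RR=S
after cmd 3 (t=15): FL=W FR=W RL=W RR=W
after cmd 4 (t=16): FL=S FR=W RL=W RR=W
after cmd 5 (t=20): FL=S FR=W RL=W RR=W
after cmd 6 (t=30): FL=W FR=W RL=S RR=W
after cmd 7 (t=46): FL=W FR=W RL=S RR=W
after cmd 8 (t=61): FL=W FR=W RL=S RR=W


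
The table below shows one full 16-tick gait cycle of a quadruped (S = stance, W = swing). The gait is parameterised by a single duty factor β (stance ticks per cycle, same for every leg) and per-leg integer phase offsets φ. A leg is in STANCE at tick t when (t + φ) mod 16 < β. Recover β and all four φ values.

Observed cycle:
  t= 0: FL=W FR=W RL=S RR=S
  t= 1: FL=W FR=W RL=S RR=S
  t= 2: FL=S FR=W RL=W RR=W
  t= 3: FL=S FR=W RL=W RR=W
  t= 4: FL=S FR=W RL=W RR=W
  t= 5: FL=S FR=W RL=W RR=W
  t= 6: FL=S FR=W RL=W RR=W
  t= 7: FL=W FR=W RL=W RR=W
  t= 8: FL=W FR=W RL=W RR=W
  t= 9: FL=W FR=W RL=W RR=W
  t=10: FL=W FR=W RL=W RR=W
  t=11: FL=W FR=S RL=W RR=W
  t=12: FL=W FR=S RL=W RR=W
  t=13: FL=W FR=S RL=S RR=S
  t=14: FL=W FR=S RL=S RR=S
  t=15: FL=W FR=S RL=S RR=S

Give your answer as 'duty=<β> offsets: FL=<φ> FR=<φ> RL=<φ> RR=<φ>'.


duty β = stance ticks per leg = 5
FL: stance ticks = 5; W→S at t=2 → φ=14
FR: stance ticks = 5; W→S at t=11 → φ=5
RL: stance ticks = 5; W→S at t=13 → φ=3
RR: stance ticks = 5; W→S at t=13 → φ=3

duty=5 offsets: FL=14 FR=5 RL=3 RR=3


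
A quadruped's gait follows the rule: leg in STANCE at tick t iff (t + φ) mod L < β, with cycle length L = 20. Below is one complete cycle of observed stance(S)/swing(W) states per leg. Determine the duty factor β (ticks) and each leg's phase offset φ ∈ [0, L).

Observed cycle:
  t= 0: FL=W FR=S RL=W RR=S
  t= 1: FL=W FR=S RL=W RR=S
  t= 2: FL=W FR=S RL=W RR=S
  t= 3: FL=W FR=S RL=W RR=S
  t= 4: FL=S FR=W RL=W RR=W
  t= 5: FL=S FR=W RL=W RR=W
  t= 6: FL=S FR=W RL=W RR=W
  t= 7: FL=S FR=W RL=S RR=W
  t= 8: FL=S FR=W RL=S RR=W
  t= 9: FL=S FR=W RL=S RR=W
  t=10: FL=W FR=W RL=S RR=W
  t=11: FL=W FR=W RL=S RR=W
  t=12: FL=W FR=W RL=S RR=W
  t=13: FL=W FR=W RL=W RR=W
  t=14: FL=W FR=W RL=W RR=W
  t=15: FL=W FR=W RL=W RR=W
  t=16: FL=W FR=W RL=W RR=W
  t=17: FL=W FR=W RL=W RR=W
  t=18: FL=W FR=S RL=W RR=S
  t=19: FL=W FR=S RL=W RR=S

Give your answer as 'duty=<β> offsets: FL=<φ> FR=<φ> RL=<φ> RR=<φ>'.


duty β = stance ticks per leg = 6
FL: stance ticks = 6; W→S at t=4 → φ=16
FR: stance ticks = 6; W→S at t=18 → φ=2
RL: stance ticks = 6; W→S at t=7 → φ=13
RR: stance ticks = 6; W→S at t=18 → φ=2

duty=6 offsets: FL=16 FR=2 RL=13 RR=2


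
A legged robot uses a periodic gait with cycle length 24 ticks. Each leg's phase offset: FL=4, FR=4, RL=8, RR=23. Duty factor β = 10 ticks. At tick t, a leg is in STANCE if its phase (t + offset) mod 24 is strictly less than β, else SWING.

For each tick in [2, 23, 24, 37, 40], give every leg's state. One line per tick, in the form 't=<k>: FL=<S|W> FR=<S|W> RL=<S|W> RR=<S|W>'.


t=2: phase=(6,6,10,1) vs β=10 → FL=S FR=S RL=W RR=S
t=23: phase=(3,3,7,22) vs β=10 → FL=S FR=S RL=S RR=W
t=24: phase=(4,4,8,23) vs β=10 → FL=S FR=S RL=S RR=W
t=37: phase=(17,17,21,12) vs β=10 → FL=W FR=W RL=W RR=W
t=40: phase=(20,20,0,15) vs β=10 → FL=W FR=W RL=S RR=W

t=2: FL=S FR=S RL=W RR=S
t=23: FL=S FR=S RL=S RR=W
t=24: FL=S FR=S RL=S RR=W
t=37: FL=W FR=W RL=W RR=W
t=40: FL=W FR=W RL=S RR=W


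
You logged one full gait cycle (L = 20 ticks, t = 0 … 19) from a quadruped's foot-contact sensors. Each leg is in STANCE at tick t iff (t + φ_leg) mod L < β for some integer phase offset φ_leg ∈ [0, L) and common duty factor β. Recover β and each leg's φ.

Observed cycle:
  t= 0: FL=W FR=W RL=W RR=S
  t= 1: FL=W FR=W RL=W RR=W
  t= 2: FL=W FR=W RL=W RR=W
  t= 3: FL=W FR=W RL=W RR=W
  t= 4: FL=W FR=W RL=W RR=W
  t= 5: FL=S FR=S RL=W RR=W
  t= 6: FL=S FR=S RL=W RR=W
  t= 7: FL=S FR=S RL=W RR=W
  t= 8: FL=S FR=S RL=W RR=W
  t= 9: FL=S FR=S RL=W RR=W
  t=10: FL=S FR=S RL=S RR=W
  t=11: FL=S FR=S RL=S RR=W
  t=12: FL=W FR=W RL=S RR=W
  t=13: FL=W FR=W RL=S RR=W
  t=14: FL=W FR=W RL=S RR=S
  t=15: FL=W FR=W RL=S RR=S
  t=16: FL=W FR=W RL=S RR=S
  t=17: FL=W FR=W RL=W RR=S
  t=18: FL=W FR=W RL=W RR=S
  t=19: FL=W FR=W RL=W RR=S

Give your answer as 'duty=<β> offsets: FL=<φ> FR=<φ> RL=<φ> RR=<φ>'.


duty=7 offsets: FL=15 FR=15 RL=10 RR=6

duty β = stance ticks per leg = 7
FL: stance ticks = 7; W→S at t=5 → φ=15
FR: stance ticks = 7; W→S at t=5 → φ=15
RL: stance ticks = 7; W→S at t=10 → φ=10
RR: stance ticks = 7; W→S at t=14 → φ=6


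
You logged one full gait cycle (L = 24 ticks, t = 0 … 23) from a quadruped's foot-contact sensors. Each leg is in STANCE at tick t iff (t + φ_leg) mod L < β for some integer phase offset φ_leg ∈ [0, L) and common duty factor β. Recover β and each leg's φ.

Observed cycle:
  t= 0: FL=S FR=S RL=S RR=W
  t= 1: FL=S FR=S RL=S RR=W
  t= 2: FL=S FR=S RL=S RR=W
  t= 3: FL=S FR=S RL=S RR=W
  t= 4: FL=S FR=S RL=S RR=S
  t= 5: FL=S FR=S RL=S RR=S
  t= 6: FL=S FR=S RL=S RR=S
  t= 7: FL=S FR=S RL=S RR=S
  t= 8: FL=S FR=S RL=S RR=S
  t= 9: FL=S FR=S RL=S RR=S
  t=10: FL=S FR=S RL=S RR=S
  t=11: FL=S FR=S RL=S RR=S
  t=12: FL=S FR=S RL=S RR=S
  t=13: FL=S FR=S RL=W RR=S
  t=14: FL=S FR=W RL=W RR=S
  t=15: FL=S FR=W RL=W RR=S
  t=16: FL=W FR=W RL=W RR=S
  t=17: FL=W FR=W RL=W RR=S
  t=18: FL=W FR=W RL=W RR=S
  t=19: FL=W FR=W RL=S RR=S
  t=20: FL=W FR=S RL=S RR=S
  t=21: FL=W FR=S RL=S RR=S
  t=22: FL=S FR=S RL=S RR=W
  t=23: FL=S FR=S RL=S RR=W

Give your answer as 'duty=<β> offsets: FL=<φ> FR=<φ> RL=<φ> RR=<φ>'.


duty β = stance ticks per leg = 18
FL: stance ticks = 18; W→S at t=22 → φ=2
FR: stance ticks = 18; W→S at t=20 → φ=4
RL: stance ticks = 18; W→S at t=19 → φ=5
RR: stance ticks = 18; W→S at t=4 → φ=20

duty=18 offsets: FL=2 FR=4 RL=5 RR=20


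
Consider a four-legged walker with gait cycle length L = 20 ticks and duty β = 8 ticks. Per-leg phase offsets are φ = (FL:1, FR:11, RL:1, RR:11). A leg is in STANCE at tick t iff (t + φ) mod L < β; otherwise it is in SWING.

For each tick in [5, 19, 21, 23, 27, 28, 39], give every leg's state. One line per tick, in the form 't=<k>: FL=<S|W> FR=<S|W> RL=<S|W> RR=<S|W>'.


t=5: FL=S FR=W RL=S RR=W
t=19: FL=S FR=W RL=S RR=W
t=21: FL=S FR=W RL=S RR=W
t=23: FL=S FR=W RL=S RR=W
t=27: FL=W FR=W RL=W RR=W
t=28: FL=W FR=W RL=W RR=W
t=39: FL=S FR=W RL=S RR=W

t=5: phase=(6,16,6,16) vs β=8 → FL=S FR=W RL=S RR=W
t=19: phase=(0,10,0,10) vs β=8 → FL=S FR=W RL=S RR=W
t=21: phase=(2,12,2,12) vs β=8 → FL=S FR=W RL=S RR=W
t=23: phase=(4,14,4,14) vs β=8 → FL=S FR=W RL=S RR=W
t=27: phase=(8,18,8,18) vs β=8 → FL=W FR=W RL=W RR=W
t=28: phase=(9,19,9,19) vs β=8 → FL=W FR=W RL=W RR=W
t=39: phase=(0,10,0,10) vs β=8 → FL=S FR=W RL=S RR=W


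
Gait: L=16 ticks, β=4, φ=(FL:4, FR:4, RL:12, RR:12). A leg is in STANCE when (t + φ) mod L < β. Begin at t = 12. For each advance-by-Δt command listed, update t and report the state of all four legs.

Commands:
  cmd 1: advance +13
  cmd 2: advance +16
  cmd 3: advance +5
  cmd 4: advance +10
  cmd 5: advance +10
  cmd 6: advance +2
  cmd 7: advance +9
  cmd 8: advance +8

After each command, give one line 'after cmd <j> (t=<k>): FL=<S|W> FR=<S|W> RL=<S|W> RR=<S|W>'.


start t=12: FL=S FR=S RL=W RR=W
cmd 1: advance +13 → t=25, phase=(13,13,5,5) → FL=W FR=W RL=W RR=W
cmd 2: advance +16 → t=41, phase=(13,13,5,5) → FL=W FR=W RL=W RR=W
cmd 3: advance +5 → t=46, phase=(2,2,10,10) → FL=S FR=S RL=W RR=W
cmd 4: advance +10 → t=56, phase=(12,12,4,4) → FL=W FR=W RL=W RR=W
cmd 5: advance +10 → t=66, phase=(6,6,14,14) → FL=W FR=W RL=W RR=W
cmd 6: advance +2 → t=68, phase=(8,8,0,0) → FL=W FR=W RL=S RR=S
cmd 7: advance +9 → t=77, phase=(1,1,9,9) → FL=S FR=S RL=W RR=W
cmd 8: advance +8 → t=85, phase=(9,9,1,1) → FL=W FR=W RL=S RR=S

after cmd 1 (t=25): FL=W FR=W RL=W RR=W
after cmd 2 (t=41): FL=W FR=W RL=W RR=W
after cmd 3 (t=46): FL=S FR=S RL=W RR=W
after cmd 4 (t=56): FL=W FR=W RL=W RR=W
after cmd 5 (t=66): FL=W FR=W RL=W RR=W
after cmd 6 (t=68): FL=W FR=W RL=S RR=S
after cmd 7 (t=77): FL=S FR=S RL=W RR=W
after cmd 8 (t=85): FL=W FR=W RL=S RR=S


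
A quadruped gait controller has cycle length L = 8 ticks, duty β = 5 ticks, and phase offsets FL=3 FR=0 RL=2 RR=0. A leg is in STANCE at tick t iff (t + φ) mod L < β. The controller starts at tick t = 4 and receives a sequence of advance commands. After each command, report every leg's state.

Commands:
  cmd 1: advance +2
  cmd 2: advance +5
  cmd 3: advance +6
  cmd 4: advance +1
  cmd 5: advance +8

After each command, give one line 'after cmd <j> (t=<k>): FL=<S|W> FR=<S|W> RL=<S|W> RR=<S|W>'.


after cmd 1 (t=6): FL=S FR=W RL=S RR=W
after cmd 2 (t=11): FL=W FR=S RL=W RR=S
after cmd 3 (t=17): FL=S FR=S RL=S RR=S
after cmd 4 (t=18): FL=W FR=S RL=S RR=S
after cmd 5 (t=26): FL=W FR=S RL=S RR=S

start t=4: FL=W FR=S RL=W RR=S
cmd 1: advance +2 → t=6, phase=(1,6,0,6) → FL=S FR=W RL=S RR=W
cmd 2: advance +5 → t=11, phase=(6,3,5,3) → FL=W FR=S RL=W RR=S
cmd 3: advance +6 → t=17, phase=(4,1,3,1) → FL=S FR=S RL=S RR=S
cmd 4: advance +1 → t=18, phase=(5,2,4,2) → FL=W FR=S RL=S RR=S
cmd 5: advance +8 → t=26, phase=(5,2,4,2) → FL=W FR=S RL=S RR=S


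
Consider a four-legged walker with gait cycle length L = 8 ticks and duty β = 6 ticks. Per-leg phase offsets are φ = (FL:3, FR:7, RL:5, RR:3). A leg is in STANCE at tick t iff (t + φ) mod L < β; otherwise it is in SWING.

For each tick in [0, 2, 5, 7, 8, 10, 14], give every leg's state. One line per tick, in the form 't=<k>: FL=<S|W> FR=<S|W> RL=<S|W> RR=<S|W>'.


t=0: phase=(3,7,5,3) vs β=6 → FL=S FR=W RL=S RR=S
t=2: phase=(5,1,7,5) vs β=6 → FL=S FR=S RL=W RR=S
t=5: phase=(0,4,2,0) vs β=6 → FL=S FR=S RL=S RR=S
t=7: phase=(2,6,4,2) vs β=6 → FL=S FR=W RL=S RR=S
t=8: phase=(3,7,5,3) vs β=6 → FL=S FR=W RL=S RR=S
t=10: phase=(5,1,7,5) vs β=6 → FL=S FR=S RL=W RR=S
t=14: phase=(1,5,3,1) vs β=6 → FL=S FR=S RL=S RR=S

t=0: FL=S FR=W RL=S RR=S
t=2: FL=S FR=S RL=W RR=S
t=5: FL=S FR=S RL=S RR=S
t=7: FL=S FR=W RL=S RR=S
t=8: FL=S FR=W RL=S RR=S
t=10: FL=S FR=S RL=W RR=S
t=14: FL=S FR=S RL=S RR=S


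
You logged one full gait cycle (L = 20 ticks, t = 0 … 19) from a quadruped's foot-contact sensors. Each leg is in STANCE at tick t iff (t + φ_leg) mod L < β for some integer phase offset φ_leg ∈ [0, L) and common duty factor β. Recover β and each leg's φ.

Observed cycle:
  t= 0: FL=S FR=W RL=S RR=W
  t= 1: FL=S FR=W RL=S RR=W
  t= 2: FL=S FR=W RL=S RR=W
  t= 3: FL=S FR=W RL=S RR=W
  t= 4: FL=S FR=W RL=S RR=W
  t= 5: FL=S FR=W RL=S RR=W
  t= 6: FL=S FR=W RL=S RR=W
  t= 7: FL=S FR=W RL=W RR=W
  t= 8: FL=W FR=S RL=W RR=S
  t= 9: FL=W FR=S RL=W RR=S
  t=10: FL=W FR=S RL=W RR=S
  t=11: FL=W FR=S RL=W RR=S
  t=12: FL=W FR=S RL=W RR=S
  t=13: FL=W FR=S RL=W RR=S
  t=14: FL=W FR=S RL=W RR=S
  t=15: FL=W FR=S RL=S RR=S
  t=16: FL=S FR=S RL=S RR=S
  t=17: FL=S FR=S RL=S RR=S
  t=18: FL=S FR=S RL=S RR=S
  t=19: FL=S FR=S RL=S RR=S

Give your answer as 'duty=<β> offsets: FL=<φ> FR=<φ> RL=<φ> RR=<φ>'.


duty β = stance ticks per leg = 12
FL: stance ticks = 12; W→S at t=16 → φ=4
FR: stance ticks = 12; W→S at t=8 → φ=12
RL: stance ticks = 12; W→S at t=15 → φ=5
RR: stance ticks = 12; W→S at t=8 → φ=12

duty=12 offsets: FL=4 FR=12 RL=5 RR=12


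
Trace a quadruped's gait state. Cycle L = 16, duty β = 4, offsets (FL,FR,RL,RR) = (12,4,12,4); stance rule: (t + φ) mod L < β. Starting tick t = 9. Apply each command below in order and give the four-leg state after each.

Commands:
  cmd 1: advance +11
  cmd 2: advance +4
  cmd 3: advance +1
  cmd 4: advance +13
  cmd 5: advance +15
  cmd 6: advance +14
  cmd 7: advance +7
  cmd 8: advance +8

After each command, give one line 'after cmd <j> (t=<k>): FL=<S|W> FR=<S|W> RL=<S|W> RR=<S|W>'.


after cmd 1 (t=20): FL=S FR=W RL=S RR=W
after cmd 2 (t=24): FL=W FR=W RL=W RR=W
after cmd 3 (t=25): FL=W FR=W RL=W RR=W
after cmd 4 (t=38): FL=S FR=W RL=S RR=W
after cmd 5 (t=53): FL=S FR=W RL=S RR=W
after cmd 6 (t=67): FL=W FR=W RL=W RR=W
after cmd 7 (t=74): FL=W FR=W RL=W RR=W
after cmd 8 (t=82): FL=W FR=W RL=W RR=W

start t=9: FL=W FR=W RL=W RR=W
cmd 1: advance +11 → t=20, phase=(0,8,0,8) → FL=S FR=W RL=S RR=W
cmd 2: advance +4 → t=24, phase=(4,12,4,12) → FL=W FR=W RL=W RR=W
cmd 3: advance +1 → t=25, phase=(5,13,5,13) → FL=W FR=W RL=W RR=W
cmd 4: advance +13 → t=38, phase=(2,10,2,10) → FL=S FR=W RL=S RR=W
cmd 5: advance +15 → t=53, phase=(1,9,1,9) → FL=S FR=W RL=S RR=W
cmd 6: advance +14 → t=67, phase=(15,7,15,7) → FL=W FR=W RL=W RR=W
cmd 7: advance +7 → t=74, phase=(6,14,6,14) → FL=W FR=W RL=W RR=W
cmd 8: advance +8 → t=82, phase=(14,6,14,6) → FL=W FR=W RL=W RR=W


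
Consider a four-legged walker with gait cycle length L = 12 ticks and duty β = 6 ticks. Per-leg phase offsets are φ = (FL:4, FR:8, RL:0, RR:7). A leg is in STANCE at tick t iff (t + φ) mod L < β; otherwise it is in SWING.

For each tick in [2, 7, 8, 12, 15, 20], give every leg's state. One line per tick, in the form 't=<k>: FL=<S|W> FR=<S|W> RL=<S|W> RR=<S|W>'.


t=2: phase=(6,10,2,9) vs β=6 → FL=W FR=W RL=S RR=W
t=7: phase=(11,3,7,2) vs β=6 → FL=W FR=S RL=W RR=S
t=8: phase=(0,4,8,3) vs β=6 → FL=S FR=S RL=W RR=S
t=12: phase=(4,8,0,7) vs β=6 → FL=S FR=W RL=S RR=W
t=15: phase=(7,11,3,10) vs β=6 → FL=W FR=W RL=S RR=W
t=20: phase=(0,4,8,3) vs β=6 → FL=S FR=S RL=W RR=S

t=2: FL=W FR=W RL=S RR=W
t=7: FL=W FR=S RL=W RR=S
t=8: FL=S FR=S RL=W RR=S
t=12: FL=S FR=W RL=S RR=W
t=15: FL=W FR=W RL=S RR=W
t=20: FL=S FR=S RL=W RR=S


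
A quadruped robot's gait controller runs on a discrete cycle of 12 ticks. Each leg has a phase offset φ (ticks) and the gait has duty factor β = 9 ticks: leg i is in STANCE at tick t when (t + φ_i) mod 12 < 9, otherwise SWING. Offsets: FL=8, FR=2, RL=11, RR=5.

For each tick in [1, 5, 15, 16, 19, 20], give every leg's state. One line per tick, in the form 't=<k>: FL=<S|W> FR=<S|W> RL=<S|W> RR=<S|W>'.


t=1: phase=(9,3,0,6) vs β=9 → FL=W FR=S RL=S RR=S
t=5: phase=(1,7,4,10) vs β=9 → FL=S FR=S RL=S RR=W
t=15: phase=(11,5,2,8) vs β=9 → FL=W FR=S RL=S RR=S
t=16: phase=(0,6,3,9) vs β=9 → FL=S FR=S RL=S RR=W
t=19: phase=(3,9,6,0) vs β=9 → FL=S FR=W RL=S RR=S
t=20: phase=(4,10,7,1) vs β=9 → FL=S FR=W RL=S RR=S

t=1: FL=W FR=S RL=S RR=S
t=5: FL=S FR=S RL=S RR=W
t=15: FL=W FR=S RL=S RR=S
t=16: FL=S FR=S RL=S RR=W
t=19: FL=S FR=W RL=S RR=S
t=20: FL=S FR=W RL=S RR=S


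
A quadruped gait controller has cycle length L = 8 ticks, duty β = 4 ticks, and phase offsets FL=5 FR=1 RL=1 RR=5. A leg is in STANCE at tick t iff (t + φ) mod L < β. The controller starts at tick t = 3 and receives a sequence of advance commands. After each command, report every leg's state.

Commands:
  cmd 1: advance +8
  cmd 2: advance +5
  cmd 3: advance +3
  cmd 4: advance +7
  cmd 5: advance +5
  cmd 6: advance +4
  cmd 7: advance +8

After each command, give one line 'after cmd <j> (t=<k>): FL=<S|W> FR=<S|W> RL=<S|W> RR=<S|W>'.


start t=3: FL=S FR=W RL=W RR=S
cmd 1: advance +8 → t=11, phase=(0,4,4,0) → FL=S FR=W RL=W RR=S
cmd 2: advance +5 → t=16, phase=(5,1,1,5) → FL=W FR=S RL=S RR=W
cmd 3: advance +3 → t=19, phase=(0,4,4,0) → FL=S FR=W RL=W RR=S
cmd 4: advance +7 → t=26, phase=(7,3,3,7) → FL=W FR=S RL=S RR=W
cmd 5: advance +5 → t=31, phase=(4,0,0,4) → FL=W FR=S RL=S RR=W
cmd 6: advance +4 → t=35, phase=(0,4,4,0) → FL=S FR=W RL=W RR=S
cmd 7: advance +8 → t=43, phase=(0,4,4,0) → FL=S FR=W RL=W RR=S

after cmd 1 (t=11): FL=S FR=W RL=W RR=S
after cmd 2 (t=16): FL=W FR=S RL=S RR=W
after cmd 3 (t=19): FL=S FR=W RL=W RR=S
after cmd 4 (t=26): FL=W FR=S RL=S RR=W
after cmd 5 (t=31): FL=W FR=S RL=S RR=W
after cmd 6 (t=35): FL=S FR=W RL=W RR=S
after cmd 7 (t=43): FL=S FR=W RL=W RR=S


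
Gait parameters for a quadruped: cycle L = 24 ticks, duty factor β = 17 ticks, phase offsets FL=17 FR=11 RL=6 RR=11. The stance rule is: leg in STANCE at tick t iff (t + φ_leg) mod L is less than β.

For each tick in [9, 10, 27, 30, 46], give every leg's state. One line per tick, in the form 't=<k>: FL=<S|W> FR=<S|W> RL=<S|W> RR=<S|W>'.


t=9: FL=S FR=W RL=S RR=W
t=10: FL=S FR=W RL=S RR=W
t=27: FL=W FR=S RL=S RR=S
t=30: FL=W FR=W RL=S RR=W
t=46: FL=S FR=S RL=S RR=S

t=9: phase=(2,20,15,20) vs β=17 → FL=S FR=W RL=S RR=W
t=10: phase=(3,21,16,21) vs β=17 → FL=S FR=W RL=S RR=W
t=27: phase=(20,14,9,14) vs β=17 → FL=W FR=S RL=S RR=S
t=30: phase=(23,17,12,17) vs β=17 → FL=W FR=W RL=S RR=W
t=46: phase=(15,9,4,9) vs β=17 → FL=S FR=S RL=S RR=S


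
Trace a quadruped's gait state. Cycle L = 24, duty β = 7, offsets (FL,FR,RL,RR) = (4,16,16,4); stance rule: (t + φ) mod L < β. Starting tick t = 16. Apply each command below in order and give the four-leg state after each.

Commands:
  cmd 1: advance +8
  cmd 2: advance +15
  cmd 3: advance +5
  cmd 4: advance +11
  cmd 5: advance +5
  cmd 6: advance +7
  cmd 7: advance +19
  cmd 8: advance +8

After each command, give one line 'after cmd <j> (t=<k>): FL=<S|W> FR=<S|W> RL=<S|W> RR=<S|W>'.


start t=16: FL=W FR=W RL=W RR=W
cmd 1: advance +8 → t=24, phase=(4,16,16,4) → FL=S FR=W RL=W RR=S
cmd 2: advance +15 → t=39, phase=(19,7,7,19) → FL=W FR=W RL=W RR=W
cmd 3: advance +5 → t=44, phase=(0,12,12,0) → FL=S FR=W RL=W RR=S
cmd 4: advance +11 → t=55, phase=(11,23,23,11) → FL=W FR=W RL=W RR=W
cmd 5: advance +5 → t=60, phase=(16,4,4,16) → FL=W FR=S RL=S RR=W
cmd 6: advance +7 → t=67, phase=(23,11,11,23) → FL=W FR=W RL=W RR=W
cmd 7: advance +19 → t=86, phase=(18,6,6,18) → FL=W FR=S RL=S RR=W
cmd 8: advance +8 → t=94, phase=(2,14,14,2) → FL=S FR=W RL=W RR=S

after cmd 1 (t=24): FL=S FR=W RL=W RR=S
after cmd 2 (t=39): FL=W FR=W RL=W RR=W
after cmd 3 (t=44): FL=S FR=W RL=W RR=S
after cmd 4 (t=55): FL=W FR=W RL=W RR=W
after cmd 5 (t=60): FL=W FR=S RL=S RR=W
after cmd 6 (t=67): FL=W FR=W RL=W RR=W
after cmd 7 (t=86): FL=W FR=S RL=S RR=W
after cmd 8 (t=94): FL=S FR=W RL=W RR=S


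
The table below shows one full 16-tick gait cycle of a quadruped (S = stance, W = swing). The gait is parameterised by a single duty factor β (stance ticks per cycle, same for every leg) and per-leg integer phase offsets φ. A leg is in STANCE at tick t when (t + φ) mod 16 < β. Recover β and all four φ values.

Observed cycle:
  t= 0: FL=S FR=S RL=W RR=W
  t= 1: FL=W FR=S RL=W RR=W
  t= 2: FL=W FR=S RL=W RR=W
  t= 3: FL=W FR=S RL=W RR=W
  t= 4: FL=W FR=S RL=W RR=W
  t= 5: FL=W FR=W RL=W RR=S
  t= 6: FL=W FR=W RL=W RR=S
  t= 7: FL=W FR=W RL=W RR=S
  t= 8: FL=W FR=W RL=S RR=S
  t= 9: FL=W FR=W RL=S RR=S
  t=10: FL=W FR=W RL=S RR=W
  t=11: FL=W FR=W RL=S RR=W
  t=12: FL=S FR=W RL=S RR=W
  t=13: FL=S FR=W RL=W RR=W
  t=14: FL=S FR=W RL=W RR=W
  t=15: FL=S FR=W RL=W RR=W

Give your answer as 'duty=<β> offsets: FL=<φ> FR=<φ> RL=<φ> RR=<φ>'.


duty=5 offsets: FL=4 FR=0 RL=8 RR=11

duty β = stance ticks per leg = 5
FL: stance ticks = 5; W→S at t=12 → φ=4
FR: stance ticks = 5; W→S at t=0 → φ=0
RL: stance ticks = 5; W→S at t=8 → φ=8
RR: stance ticks = 5; W→S at t=5 → φ=11


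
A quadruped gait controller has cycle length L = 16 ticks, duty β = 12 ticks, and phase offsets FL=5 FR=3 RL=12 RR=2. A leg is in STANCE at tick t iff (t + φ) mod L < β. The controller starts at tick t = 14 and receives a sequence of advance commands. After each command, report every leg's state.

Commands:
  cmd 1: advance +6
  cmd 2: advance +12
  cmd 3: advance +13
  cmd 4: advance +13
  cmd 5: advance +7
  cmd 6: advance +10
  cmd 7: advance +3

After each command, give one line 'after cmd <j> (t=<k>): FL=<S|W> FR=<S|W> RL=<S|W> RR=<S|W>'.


after cmd 1 (t=20): FL=S FR=S RL=S RR=S
after cmd 2 (t=32): FL=S FR=S RL=W RR=S
after cmd 3 (t=45): FL=S FR=S RL=S RR=W
after cmd 4 (t=58): FL=W FR=W RL=S RR=W
after cmd 5 (t=65): FL=S FR=S RL=W RR=S
after cmd 6 (t=75): FL=S FR=W RL=S RR=W
after cmd 7 (t=78): FL=S FR=S RL=S RR=S

start t=14: FL=S FR=S RL=S RR=S
cmd 1: advance +6 → t=20, phase=(9,7,0,6) → FL=S FR=S RL=S RR=S
cmd 2: advance +12 → t=32, phase=(5,3,12,2) → FL=S FR=S RL=W RR=S
cmd 3: advance +13 → t=45, phase=(2,0,9,15) → FL=S FR=S RL=S RR=W
cmd 4: advance +13 → t=58, phase=(15,13,6,12) → FL=W FR=W RL=S RR=W
cmd 5: advance +7 → t=65, phase=(6,4,13,3) → FL=S FR=S RL=W RR=S
cmd 6: advance +10 → t=75, phase=(0,14,7,13) → FL=S FR=W RL=S RR=W
cmd 7: advance +3 → t=78, phase=(3,1,10,0) → FL=S FR=S RL=S RR=S


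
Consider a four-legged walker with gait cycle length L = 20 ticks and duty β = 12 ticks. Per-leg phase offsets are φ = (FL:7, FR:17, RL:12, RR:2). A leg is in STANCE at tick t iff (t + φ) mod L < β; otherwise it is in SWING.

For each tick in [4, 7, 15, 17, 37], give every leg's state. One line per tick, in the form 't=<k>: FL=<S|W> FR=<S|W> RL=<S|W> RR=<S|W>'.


t=4: FL=S FR=S RL=W RR=S
t=7: FL=W FR=S RL=W RR=S
t=15: FL=S FR=W RL=S RR=W
t=17: FL=S FR=W RL=S RR=W
t=37: FL=S FR=W RL=S RR=W

t=4: phase=(11,1,16,6) vs β=12 → FL=S FR=S RL=W RR=S
t=7: phase=(14,4,19,9) vs β=12 → FL=W FR=S RL=W RR=S
t=15: phase=(2,12,7,17) vs β=12 → FL=S FR=W RL=S RR=W
t=17: phase=(4,14,9,19) vs β=12 → FL=S FR=W RL=S RR=W
t=37: phase=(4,14,9,19) vs β=12 → FL=S FR=W RL=S RR=W


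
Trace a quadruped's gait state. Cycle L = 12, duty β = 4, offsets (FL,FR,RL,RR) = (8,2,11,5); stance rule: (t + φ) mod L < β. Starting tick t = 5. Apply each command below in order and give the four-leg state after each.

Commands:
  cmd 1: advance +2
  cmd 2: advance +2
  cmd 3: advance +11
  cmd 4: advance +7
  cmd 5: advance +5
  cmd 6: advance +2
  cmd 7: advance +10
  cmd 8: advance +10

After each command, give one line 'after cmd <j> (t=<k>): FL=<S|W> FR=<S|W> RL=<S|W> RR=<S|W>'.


start t=5: FL=S FR=W RL=W RR=W
cmd 1: advance +2 → t=7, phase=(3,9,6,0) → FL=S FR=W RL=W RR=S
cmd 2: advance +2 → t=9, phase=(5,11,8,2) → FL=W FR=W RL=W RR=S
cmd 3: advance +11 → t=20, phase=(4,10,7,1) → FL=W FR=W RL=W RR=S
cmd 4: advance +7 → t=27, phase=(11,5,2,8) → FL=W FR=W RL=S RR=W
cmd 5: advance +5 → t=32, phase=(4,10,7,1) → FL=W FR=W RL=W RR=S
cmd 6: advance +2 → t=34, phase=(6,0,9,3) → FL=W FR=S RL=W RR=S
cmd 7: advance +10 → t=44, phase=(4,10,7,1) → FL=W FR=W RL=W RR=S
cmd 8: advance +10 → t=54, phase=(2,8,5,11) → FL=S FR=W RL=W RR=W

after cmd 1 (t=7): FL=S FR=W RL=W RR=S
after cmd 2 (t=9): FL=W FR=W RL=W RR=S
after cmd 3 (t=20): FL=W FR=W RL=W RR=S
after cmd 4 (t=27): FL=W FR=W RL=S RR=W
after cmd 5 (t=32): FL=W FR=W RL=W RR=S
after cmd 6 (t=34): FL=W FR=S RL=W RR=S
after cmd 7 (t=44): FL=W FR=W RL=W RR=S
after cmd 8 (t=54): FL=S FR=W RL=W RR=W


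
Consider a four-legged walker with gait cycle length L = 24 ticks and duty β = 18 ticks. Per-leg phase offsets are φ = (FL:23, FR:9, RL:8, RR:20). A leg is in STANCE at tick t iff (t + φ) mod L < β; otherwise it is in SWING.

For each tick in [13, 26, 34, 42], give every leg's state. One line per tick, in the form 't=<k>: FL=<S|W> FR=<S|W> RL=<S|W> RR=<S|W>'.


t=13: FL=S FR=W RL=W RR=S
t=26: FL=S FR=S RL=S RR=W
t=34: FL=S FR=W RL=W RR=S
t=42: FL=S FR=S RL=S RR=S

t=13: phase=(12,22,21,9) vs β=18 → FL=S FR=W RL=W RR=S
t=26: phase=(1,11,10,22) vs β=18 → FL=S FR=S RL=S RR=W
t=34: phase=(9,19,18,6) vs β=18 → FL=S FR=W RL=W RR=S
t=42: phase=(17,3,2,14) vs β=18 → FL=S FR=S RL=S RR=S


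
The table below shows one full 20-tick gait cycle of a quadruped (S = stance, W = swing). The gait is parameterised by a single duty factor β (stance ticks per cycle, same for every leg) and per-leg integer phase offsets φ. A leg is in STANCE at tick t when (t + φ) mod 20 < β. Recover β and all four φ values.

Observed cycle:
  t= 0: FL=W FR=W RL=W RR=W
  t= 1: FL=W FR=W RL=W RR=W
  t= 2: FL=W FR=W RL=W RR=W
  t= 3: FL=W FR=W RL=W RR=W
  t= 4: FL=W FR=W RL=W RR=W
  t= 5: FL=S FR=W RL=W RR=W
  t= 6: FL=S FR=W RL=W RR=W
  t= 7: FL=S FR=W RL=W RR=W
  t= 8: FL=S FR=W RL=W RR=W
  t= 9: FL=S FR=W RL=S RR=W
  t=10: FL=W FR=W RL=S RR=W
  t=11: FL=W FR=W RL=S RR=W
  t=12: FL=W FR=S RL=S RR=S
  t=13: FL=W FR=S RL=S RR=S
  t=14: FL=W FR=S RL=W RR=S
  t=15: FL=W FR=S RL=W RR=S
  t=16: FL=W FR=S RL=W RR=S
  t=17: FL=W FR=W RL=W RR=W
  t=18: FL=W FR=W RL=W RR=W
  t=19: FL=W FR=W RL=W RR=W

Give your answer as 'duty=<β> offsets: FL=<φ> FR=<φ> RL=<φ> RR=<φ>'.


duty β = stance ticks per leg = 5
FL: stance ticks = 5; W→S at t=5 → φ=15
FR: stance ticks = 5; W→S at t=12 → φ=8
RL: stance ticks = 5; W→S at t=9 → φ=11
RR: stance ticks = 5; W→S at t=12 → φ=8

duty=5 offsets: FL=15 FR=8 RL=11 RR=8


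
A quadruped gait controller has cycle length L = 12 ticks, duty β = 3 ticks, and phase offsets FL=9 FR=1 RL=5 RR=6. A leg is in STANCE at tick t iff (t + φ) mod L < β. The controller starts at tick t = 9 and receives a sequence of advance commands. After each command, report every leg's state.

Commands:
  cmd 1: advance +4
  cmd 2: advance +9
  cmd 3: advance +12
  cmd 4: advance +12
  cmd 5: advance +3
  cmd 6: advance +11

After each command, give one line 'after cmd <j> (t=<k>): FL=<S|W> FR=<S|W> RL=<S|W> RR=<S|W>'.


after cmd 1 (t=13): FL=W FR=S RL=W RR=W
after cmd 2 (t=22): FL=W FR=W RL=W RR=W
after cmd 3 (t=34): FL=W FR=W RL=W RR=W
after cmd 4 (t=46): FL=W FR=W RL=W RR=W
after cmd 5 (t=49): FL=W FR=S RL=W RR=W
after cmd 6 (t=60): FL=W FR=S RL=W RR=W

start t=9: FL=W FR=W RL=S RR=W
cmd 1: advance +4 → t=13, phase=(10,2,6,7) → FL=W FR=S RL=W RR=W
cmd 2: advance +9 → t=22, phase=(7,11,3,4) → FL=W FR=W RL=W RR=W
cmd 3: advance +12 → t=34, phase=(7,11,3,4) → FL=W FR=W RL=W RR=W
cmd 4: advance +12 → t=46, phase=(7,11,3,4) → FL=W FR=W RL=W RR=W
cmd 5: advance +3 → t=49, phase=(10,2,6,7) → FL=W FR=S RL=W RR=W
cmd 6: advance +11 → t=60, phase=(9,1,5,6) → FL=W FR=S RL=W RR=W


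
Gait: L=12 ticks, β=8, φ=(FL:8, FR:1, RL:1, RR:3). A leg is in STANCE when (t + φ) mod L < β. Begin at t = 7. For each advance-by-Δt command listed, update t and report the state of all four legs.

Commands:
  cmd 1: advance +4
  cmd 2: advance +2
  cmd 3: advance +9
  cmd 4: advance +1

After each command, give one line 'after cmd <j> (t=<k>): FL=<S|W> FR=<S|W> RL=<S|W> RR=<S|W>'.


after cmd 1 (t=11): FL=S FR=S RL=S RR=S
after cmd 2 (t=13): FL=W FR=S RL=S RR=S
after cmd 3 (t=22): FL=S FR=W RL=W RR=S
after cmd 4 (t=23): FL=S FR=S RL=S RR=S

start t=7: FL=S FR=W RL=W RR=W
cmd 1: advance +4 → t=11, phase=(7,0,0,2) → FL=S FR=S RL=S RR=S
cmd 2: advance +2 → t=13, phase=(9,2,2,4) → FL=W FR=S RL=S RR=S
cmd 3: advance +9 → t=22, phase=(6,11,11,1) → FL=S FR=W RL=W RR=S
cmd 4: advance +1 → t=23, phase=(7,0,0,2) → FL=S FR=S RL=S RR=S


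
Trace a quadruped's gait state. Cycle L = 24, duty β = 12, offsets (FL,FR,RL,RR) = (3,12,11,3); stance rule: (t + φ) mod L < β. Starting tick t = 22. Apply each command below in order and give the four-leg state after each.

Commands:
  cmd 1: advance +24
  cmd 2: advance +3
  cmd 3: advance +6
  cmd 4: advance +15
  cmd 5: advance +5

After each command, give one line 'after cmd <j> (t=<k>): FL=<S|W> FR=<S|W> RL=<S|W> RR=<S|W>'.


start t=22: FL=S FR=S RL=S RR=S
cmd 1: advance +24 → t=46, phase=(1,10,9,1) → FL=S FR=S RL=S RR=S
cmd 2: advance +3 → t=49, phase=(4,13,12,4) → FL=S FR=W RL=W RR=S
cmd 3: advance +6 → t=55, phase=(10,19,18,10) → FL=S FR=W RL=W RR=S
cmd 4: advance +15 → t=70, phase=(1,10,9,1) → FL=S FR=S RL=S RR=S
cmd 5: advance +5 → t=75, phase=(6,15,14,6) → FL=S FR=W RL=W RR=S

after cmd 1 (t=46): FL=S FR=S RL=S RR=S
after cmd 2 (t=49): FL=S FR=W RL=W RR=S
after cmd 3 (t=55): FL=S FR=W RL=W RR=S
after cmd 4 (t=70): FL=S FR=S RL=S RR=S
after cmd 5 (t=75): FL=S FR=W RL=W RR=S


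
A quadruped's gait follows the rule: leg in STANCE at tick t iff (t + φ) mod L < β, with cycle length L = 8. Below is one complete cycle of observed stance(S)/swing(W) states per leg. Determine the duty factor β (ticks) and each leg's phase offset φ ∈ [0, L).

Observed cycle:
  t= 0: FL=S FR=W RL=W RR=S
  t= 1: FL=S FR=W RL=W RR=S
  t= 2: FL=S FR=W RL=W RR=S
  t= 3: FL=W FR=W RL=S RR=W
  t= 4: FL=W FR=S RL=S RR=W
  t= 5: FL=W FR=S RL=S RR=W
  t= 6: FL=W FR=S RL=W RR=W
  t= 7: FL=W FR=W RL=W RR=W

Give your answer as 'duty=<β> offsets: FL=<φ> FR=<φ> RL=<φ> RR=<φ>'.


duty=3 offsets: FL=0 FR=4 RL=5 RR=0

duty β = stance ticks per leg = 3
FL: stance ticks = 3; W→S at t=0 → φ=0
FR: stance ticks = 3; W→S at t=4 → φ=4
RL: stance ticks = 3; W→S at t=3 → φ=5
RR: stance ticks = 3; W→S at t=0 → φ=0


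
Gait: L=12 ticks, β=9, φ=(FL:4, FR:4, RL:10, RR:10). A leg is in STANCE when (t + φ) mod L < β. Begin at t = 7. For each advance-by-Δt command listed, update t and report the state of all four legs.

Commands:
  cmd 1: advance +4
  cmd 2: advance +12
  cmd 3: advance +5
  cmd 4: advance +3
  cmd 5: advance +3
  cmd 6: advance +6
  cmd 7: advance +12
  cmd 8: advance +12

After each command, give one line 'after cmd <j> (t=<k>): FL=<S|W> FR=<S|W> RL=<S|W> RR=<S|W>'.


after cmd 1 (t=11): FL=S FR=S RL=W RR=W
after cmd 2 (t=23): FL=S FR=S RL=W RR=W
after cmd 3 (t=28): FL=S FR=S RL=S RR=S
after cmd 4 (t=31): FL=W FR=W RL=S RR=S
after cmd 5 (t=34): FL=S FR=S RL=S RR=S
after cmd 6 (t=40): FL=S FR=S RL=S RR=S
after cmd 7 (t=52): FL=S FR=S RL=S RR=S
after cmd 8 (t=64): FL=S FR=S RL=S RR=S

start t=7: FL=W FR=W RL=S RR=S
cmd 1: advance +4 → t=11, phase=(3,3,9,9) → FL=S FR=S RL=W RR=W
cmd 2: advance +12 → t=23, phase=(3,3,9,9) → FL=S FR=S RL=W RR=W
cmd 3: advance +5 → t=28, phase=(8,8,2,2) → FL=S FR=S RL=S RR=S
cmd 4: advance +3 → t=31, phase=(11,11,5,5) → FL=W FR=W RL=S RR=S
cmd 5: advance +3 → t=34, phase=(2,2,8,8) → FL=S FR=S RL=S RR=S
cmd 6: advance +6 → t=40, phase=(8,8,2,2) → FL=S FR=S RL=S RR=S
cmd 7: advance +12 → t=52, phase=(8,8,2,2) → FL=S FR=S RL=S RR=S
cmd 8: advance +12 → t=64, phase=(8,8,2,2) → FL=S FR=S RL=S RR=S


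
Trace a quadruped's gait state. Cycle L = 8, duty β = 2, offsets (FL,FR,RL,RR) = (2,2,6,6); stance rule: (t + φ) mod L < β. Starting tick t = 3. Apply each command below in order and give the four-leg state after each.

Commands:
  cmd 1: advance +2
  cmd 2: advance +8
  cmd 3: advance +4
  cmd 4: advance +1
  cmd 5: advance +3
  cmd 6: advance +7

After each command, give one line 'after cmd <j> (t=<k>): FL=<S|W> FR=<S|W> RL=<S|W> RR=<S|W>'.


start t=3: FL=W FR=W RL=S RR=S
cmd 1: advance +2 → t=5, phase=(7,7,3,3) → FL=W FR=W RL=W RR=W
cmd 2: advance +8 → t=13, phase=(7,7,3,3) → FL=W FR=W RL=W RR=W
cmd 3: advance +4 → t=17, phase=(3,3,7,7) → FL=W FR=W RL=W RR=W
cmd 4: advance +1 → t=18, phase=(4,4,0,0) → FL=W FR=W RL=S RR=S
cmd 5: advance +3 → t=21, phase=(7,7,3,3) → FL=W FR=W RL=W RR=W
cmd 6: advance +7 → t=28, phase=(6,6,2,2) → FL=W FR=W RL=W RR=W

after cmd 1 (t=5): FL=W FR=W RL=W RR=W
after cmd 2 (t=13): FL=W FR=W RL=W RR=W
after cmd 3 (t=17): FL=W FR=W RL=W RR=W
after cmd 4 (t=18): FL=W FR=W RL=S RR=S
after cmd 5 (t=21): FL=W FR=W RL=W RR=W
after cmd 6 (t=28): FL=W FR=W RL=W RR=W
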